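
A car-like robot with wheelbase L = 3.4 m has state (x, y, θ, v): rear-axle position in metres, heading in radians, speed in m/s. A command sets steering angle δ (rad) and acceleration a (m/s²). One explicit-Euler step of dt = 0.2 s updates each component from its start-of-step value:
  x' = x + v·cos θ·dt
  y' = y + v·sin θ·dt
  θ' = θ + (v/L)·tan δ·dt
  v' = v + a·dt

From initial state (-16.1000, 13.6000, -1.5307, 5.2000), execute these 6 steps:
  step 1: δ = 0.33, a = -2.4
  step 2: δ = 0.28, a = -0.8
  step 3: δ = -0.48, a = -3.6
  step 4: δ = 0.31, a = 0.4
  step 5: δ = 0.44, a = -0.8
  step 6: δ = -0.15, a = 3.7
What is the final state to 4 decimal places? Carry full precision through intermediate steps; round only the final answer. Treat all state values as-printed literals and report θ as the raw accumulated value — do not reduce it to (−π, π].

after step 1 (δ=0.33, a=-2.4): (-16.058311, 12.560836, -1.425928, 4.720000)
after step 2 (δ=0.28, a=-0.8): (-15.922033, 11.626724, -1.346089, 4.560000)
after step 3 (δ=-0.48, a=-3.6): (-15.718820, 10.737653, -1.485735, 3.840000)
after step 4 (δ=0.31, a=0.4): (-15.653572, 9.972429, -1.413379, 3.920000)
after step 5 (δ=0.44, a=-0.8): (-15.530666, 9.198123, -1.304822, 3.760000)
after step 6 (δ=-0.15, a=3.7): (-15.333003, 8.472566, -1.338250, 4.500000)

(-15.3330, 8.4726, -1.3383, 4.5000)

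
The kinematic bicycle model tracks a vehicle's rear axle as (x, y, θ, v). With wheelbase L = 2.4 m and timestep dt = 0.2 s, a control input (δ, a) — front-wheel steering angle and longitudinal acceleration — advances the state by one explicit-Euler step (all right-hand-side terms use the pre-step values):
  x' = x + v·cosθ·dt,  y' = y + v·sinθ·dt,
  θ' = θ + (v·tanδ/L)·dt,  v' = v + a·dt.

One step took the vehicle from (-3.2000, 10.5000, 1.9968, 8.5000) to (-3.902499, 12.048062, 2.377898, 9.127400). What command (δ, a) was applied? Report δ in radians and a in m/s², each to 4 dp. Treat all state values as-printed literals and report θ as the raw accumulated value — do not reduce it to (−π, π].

δ = 0.4936, a = 3.1370

a = (v'−v)/dt = (0.627400)/0.2 = 3.1370
Δθ = θ'−θ = 0.381098;  (v·dt/L) = 8.5000·0.2/2.4 = 0.708333
tan δ = Δθ·L/(v·dt) = 0.538021  →  δ = 0.4936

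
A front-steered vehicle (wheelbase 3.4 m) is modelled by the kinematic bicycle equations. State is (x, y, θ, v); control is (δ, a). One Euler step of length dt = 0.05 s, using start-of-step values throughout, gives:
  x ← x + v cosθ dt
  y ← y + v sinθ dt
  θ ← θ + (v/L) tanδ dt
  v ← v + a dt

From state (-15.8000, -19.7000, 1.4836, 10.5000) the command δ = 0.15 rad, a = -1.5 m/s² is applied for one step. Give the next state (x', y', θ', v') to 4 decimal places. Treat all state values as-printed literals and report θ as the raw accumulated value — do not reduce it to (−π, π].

x' = -15.8000 + 10.5000·cos(1.4836)·0.05 = -15.7543
y' = -19.7000 + 10.5000·sin(1.4836)·0.05 = -19.1770
θ' = 1.4836 + (10.5000/3.4)·tan(0.15)·0.05 = 1.5069
v' = 10.5000 − 1.5000·0.05 = 10.4250

(-15.7543, -19.1770, 1.5069, 10.4250)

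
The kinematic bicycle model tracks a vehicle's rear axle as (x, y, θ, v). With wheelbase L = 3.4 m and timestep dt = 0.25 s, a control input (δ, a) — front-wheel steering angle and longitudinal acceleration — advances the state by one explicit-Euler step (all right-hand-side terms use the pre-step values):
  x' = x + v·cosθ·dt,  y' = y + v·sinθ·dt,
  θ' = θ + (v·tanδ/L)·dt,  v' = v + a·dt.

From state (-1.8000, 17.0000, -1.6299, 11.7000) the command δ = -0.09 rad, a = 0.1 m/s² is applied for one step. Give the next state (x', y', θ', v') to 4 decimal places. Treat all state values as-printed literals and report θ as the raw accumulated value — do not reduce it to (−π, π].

x' = -1.8000 + 11.7000·cos(-1.6299)·0.25 = -1.9728
y' = 17.0000 + 11.7000·sin(-1.6299)·0.25 = 14.0801
θ' = -1.6299 + (11.7000/3.4)·tan(-0.09)·0.25 = -1.7075
v' = 11.7000 + 0.1000·0.25 = 11.7250

(-1.9728, 14.0801, -1.7075, 11.7250)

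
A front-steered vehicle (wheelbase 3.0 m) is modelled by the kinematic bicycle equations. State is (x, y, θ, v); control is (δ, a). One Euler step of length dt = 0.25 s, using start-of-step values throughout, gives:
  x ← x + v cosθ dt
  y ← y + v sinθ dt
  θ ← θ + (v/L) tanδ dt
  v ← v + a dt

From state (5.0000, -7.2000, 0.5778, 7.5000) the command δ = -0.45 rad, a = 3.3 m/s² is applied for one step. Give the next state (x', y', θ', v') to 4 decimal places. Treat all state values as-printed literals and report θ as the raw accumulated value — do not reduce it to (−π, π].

x' = 5.0000 + 7.5000·cos(0.5778)·0.25 = 6.5706
y' = -7.2000 + 7.5000·sin(0.5778)·0.25 = -6.1759
θ' = 0.5778 + (7.5000/3.0)·tan(-0.45)·0.25 = 0.2759
v' = 7.5000 + 3.3000·0.25 = 8.3250

(6.5706, -6.1759, 0.2759, 8.3250)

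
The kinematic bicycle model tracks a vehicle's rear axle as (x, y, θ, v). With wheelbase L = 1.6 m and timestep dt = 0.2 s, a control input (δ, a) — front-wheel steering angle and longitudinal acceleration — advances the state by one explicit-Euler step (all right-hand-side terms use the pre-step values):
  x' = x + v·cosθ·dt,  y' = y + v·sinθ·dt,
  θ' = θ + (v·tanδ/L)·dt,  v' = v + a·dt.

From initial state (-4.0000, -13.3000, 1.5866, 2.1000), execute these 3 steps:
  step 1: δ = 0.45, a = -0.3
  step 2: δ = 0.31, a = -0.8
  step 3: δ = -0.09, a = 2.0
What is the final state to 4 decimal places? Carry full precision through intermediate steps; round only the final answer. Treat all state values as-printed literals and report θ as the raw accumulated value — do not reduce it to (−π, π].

after step 1 (δ=0.45, a=-0.3): (-4.006637, -12.880052, 1.713402, 2.040000)
after step 2 (δ=0.31, a=-0.8): (-4.064623, -12.476194, 1.795085, 1.880000)
after step 3 (δ=-0.09, a=2.0): (-4.148251, -12.109612, 1.773878, 2.280000)

(-4.1483, -12.1096, 1.7739, 2.2800)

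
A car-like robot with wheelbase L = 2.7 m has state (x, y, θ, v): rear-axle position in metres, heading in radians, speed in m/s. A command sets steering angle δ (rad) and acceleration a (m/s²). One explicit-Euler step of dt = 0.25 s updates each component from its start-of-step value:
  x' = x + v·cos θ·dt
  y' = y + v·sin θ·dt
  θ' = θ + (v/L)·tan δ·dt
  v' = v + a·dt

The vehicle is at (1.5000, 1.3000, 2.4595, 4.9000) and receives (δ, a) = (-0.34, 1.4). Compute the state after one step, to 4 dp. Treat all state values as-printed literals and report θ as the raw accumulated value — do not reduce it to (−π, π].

(0.5491, 2.0723, 2.2990, 5.2500)

x' = 1.5000 + 4.9000·cos(2.4595)·0.25 = 0.5491
y' = 1.3000 + 4.9000·sin(2.4595)·0.25 = 2.0723
θ' = 2.4595 + (4.9000/2.7)·tan(-0.34)·0.25 = 2.2990
v' = 4.9000 + 1.4000·0.25 = 5.2500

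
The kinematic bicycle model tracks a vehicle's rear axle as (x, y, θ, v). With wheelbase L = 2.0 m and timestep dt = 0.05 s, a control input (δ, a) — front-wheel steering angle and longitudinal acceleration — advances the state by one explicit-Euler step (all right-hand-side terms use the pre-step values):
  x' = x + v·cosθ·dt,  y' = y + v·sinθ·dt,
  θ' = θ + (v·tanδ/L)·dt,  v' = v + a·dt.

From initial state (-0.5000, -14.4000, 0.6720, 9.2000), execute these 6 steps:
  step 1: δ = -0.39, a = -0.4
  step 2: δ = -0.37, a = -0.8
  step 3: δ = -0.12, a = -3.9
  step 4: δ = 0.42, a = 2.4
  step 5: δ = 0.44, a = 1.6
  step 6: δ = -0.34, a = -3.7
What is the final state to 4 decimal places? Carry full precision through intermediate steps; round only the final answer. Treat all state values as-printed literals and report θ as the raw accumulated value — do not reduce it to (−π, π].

after step 1 (δ=-0.39, a=-0.4): (-0.140014, -14.113626, 0.577457, 9.180000)
after step 2 (δ=-0.37, a=-0.8): (0.244561, -13.863060, 0.488443, 9.140000)
after step 3 (δ=-0.12, a=-3.9): (0.648121, -13.648612, 0.460890, 8.945000)
after step 4 (δ=0.42, a=2.4): (1.048704, -13.449700, 0.560755, 9.065000)
after step 5 (δ=0.44, a=1.6): (1.432540, -13.208649, 0.667446, 9.145000)
after step 6 (δ=-0.34, a=-3.7): (1.791667, -12.925620, 0.586573, 8.960000)

(1.7917, -12.9256, 0.5866, 8.9600)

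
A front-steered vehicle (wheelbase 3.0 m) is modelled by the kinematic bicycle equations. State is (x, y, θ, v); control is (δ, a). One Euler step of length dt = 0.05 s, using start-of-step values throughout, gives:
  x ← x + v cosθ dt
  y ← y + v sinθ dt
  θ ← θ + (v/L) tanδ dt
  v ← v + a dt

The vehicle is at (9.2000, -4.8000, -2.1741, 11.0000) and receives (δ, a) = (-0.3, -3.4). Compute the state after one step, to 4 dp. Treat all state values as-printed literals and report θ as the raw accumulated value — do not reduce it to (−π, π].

(8.8879, -5.2529, -2.2308, 10.8300)

x' = 9.2000 + 11.0000·cos(-2.1741)·0.05 = 8.8879
y' = -4.8000 + 11.0000·sin(-2.1741)·0.05 = -5.2529
θ' = -2.1741 + (11.0000/3.0)·tan(-0.3)·0.05 = -2.2308
v' = 11.0000 − 3.4000·0.05 = 10.8300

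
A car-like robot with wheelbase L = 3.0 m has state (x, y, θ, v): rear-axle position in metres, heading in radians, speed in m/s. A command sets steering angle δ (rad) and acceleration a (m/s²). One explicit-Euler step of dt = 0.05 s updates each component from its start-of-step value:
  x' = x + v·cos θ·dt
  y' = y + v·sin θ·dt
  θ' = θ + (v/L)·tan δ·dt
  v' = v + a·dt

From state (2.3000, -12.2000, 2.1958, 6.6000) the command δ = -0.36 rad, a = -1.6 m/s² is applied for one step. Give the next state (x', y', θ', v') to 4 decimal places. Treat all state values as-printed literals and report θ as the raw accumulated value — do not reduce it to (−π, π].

x' = 2.3000 + 6.6000·cos(2.1958)·0.05 = 2.1069
y' = -12.2000 + 6.6000·sin(2.1958)·0.05 = -11.9324
θ' = 2.1958 + (6.6000/3.0)·tan(-0.36)·0.05 = 2.1544
v' = 6.6000 − 1.6000·0.05 = 6.5200

(2.1069, -11.9324, 2.1544, 6.5200)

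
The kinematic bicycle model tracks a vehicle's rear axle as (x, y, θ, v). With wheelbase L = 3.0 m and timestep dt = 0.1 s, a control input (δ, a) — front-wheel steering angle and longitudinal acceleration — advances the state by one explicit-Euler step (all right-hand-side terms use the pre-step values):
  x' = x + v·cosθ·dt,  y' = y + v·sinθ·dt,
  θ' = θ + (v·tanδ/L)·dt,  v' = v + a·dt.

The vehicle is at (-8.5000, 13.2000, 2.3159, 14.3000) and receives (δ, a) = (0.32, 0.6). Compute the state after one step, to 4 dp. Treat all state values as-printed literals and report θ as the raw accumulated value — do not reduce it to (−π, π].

x' = -8.5000 + 14.3000·cos(2.3159)·0.1 = -9.4696
y' = 13.2000 + 14.3000·sin(2.3159)·0.1 = 14.2511
θ' = 2.3159 + (14.3000/3.0)·tan(0.32)·0.1 = 2.4739
v' = 14.3000 + 0.6000·0.1 = 14.3600

(-9.4696, 14.2511, 2.4739, 14.3600)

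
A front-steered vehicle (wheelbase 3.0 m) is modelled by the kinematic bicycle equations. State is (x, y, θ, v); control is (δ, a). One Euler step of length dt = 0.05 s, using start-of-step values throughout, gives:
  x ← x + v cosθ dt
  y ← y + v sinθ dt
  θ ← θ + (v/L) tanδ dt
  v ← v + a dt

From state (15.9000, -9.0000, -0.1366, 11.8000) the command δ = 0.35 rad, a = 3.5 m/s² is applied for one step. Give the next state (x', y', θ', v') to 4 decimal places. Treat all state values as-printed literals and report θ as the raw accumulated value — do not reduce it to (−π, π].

(16.4845, -9.0803, -0.0648, 11.9750)

x' = 15.9000 + 11.8000·cos(-0.1366)·0.05 = 16.4845
y' = -9.0000 + 11.8000·sin(-0.1366)·0.05 = -9.0803
θ' = -0.1366 + (11.8000/3.0)·tan(0.35)·0.05 = -0.0648
v' = 11.8000 + 3.5000·0.05 = 11.9750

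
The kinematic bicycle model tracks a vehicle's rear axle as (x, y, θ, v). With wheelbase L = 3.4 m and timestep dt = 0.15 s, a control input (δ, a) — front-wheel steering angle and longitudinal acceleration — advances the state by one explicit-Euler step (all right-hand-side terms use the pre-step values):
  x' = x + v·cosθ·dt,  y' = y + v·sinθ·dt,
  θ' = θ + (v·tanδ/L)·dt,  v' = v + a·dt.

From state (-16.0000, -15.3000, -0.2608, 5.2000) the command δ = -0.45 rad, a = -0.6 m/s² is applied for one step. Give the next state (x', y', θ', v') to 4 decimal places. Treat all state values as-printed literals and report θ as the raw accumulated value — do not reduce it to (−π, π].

(-15.2464, -15.5011, -0.3716, 5.1100)

x' = -16.0000 + 5.2000·cos(-0.2608)·0.15 = -15.2464
y' = -15.3000 + 5.2000·sin(-0.2608)·0.15 = -15.5011
θ' = -0.2608 + (5.2000/3.4)·tan(-0.45)·0.15 = -0.3716
v' = 5.2000 − 0.6000·0.15 = 5.1100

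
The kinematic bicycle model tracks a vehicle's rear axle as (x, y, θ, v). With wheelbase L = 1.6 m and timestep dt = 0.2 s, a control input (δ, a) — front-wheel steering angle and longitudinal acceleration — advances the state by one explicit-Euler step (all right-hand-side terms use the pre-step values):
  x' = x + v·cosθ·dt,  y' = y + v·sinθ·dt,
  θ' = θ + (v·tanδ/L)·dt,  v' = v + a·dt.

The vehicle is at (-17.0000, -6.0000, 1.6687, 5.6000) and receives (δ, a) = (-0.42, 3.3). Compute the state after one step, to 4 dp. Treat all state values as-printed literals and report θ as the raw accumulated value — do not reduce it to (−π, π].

x' = -17.0000 + 5.6000·cos(1.6687)·0.2 = -17.1095
y' = -6.0000 + 5.6000·sin(1.6687)·0.2 = -4.8854
θ' = 1.6687 + (5.6000/1.6)·tan(-0.42)·0.2 = 1.3561
v' = 5.6000 + 3.3000·0.2 = 6.2600

(-17.1095, -4.8854, 1.3561, 6.2600)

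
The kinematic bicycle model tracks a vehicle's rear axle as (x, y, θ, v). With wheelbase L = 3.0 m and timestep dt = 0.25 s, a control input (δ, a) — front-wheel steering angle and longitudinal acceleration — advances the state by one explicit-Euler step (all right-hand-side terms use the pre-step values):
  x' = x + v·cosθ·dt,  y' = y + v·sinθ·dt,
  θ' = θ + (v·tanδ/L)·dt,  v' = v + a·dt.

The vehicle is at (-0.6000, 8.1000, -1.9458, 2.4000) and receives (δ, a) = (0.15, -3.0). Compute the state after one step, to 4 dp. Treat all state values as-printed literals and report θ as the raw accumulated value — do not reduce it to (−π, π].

x' = -0.6000 + 2.4000·cos(-1.9458)·0.25 = -0.8198
y' = 8.1000 + 2.4000·sin(-1.9458)·0.25 = 7.5417
θ' = -1.9458 + (2.4000/3.0)·tan(0.15)·0.25 = -1.9156
v' = 2.4000 − 3.0000·0.25 = 1.6500

(-0.8198, 7.5417, -1.9156, 1.6500)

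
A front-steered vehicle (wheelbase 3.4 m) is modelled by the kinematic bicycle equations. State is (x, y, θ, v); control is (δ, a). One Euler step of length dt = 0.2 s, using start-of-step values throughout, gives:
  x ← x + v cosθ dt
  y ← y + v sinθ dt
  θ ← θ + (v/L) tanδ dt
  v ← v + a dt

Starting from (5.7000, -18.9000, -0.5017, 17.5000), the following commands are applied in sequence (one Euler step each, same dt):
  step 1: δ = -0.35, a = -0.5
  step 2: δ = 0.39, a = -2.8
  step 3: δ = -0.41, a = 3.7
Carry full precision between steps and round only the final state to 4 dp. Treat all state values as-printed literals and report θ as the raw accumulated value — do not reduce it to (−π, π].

(14.0155, -24.7451, -0.8873, 17.5800)

after step 1 (δ=-0.35, a=-0.5): (8.768682, -20.583209, -0.877465, 17.400000)
after step 2 (δ=0.39, a=-2.8): (10.992761, -23.259750, -0.456738, 16.840000)
after step 3 (δ=-0.41, a=3.7): (14.015527, -24.745114, -0.887278, 17.580000)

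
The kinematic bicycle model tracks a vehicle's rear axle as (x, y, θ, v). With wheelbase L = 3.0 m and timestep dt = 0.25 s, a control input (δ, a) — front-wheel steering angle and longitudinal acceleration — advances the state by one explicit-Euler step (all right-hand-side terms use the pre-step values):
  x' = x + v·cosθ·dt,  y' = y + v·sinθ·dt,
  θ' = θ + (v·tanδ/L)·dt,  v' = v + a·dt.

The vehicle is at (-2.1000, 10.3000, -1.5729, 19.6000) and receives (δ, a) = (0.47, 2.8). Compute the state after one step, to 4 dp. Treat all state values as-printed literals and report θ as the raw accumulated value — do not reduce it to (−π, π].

x' = -2.1000 + 19.6000·cos(-1.5729)·0.25 = -2.1103
y' = 10.3000 + 19.6000·sin(-1.5729)·0.25 = 5.4000
θ' = -1.5729 + (19.6000/3.0)·tan(0.47)·0.25 = -0.7432
v' = 19.6000 + 2.8000·0.25 = 20.3000

(-2.1103, 5.4000, -0.7432, 20.3000)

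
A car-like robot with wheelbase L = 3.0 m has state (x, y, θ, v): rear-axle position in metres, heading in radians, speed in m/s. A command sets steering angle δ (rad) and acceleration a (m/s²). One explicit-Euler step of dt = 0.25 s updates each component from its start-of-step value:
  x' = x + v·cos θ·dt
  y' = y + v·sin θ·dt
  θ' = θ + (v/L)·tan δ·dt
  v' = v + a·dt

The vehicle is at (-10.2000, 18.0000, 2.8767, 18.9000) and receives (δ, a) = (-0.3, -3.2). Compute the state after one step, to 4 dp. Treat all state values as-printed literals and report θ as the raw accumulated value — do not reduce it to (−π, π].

(-14.7602, 19.2370, 2.3895, 18.1000)

x' = -10.2000 + 18.9000·cos(2.8767)·0.25 = -14.7602
y' = 18.0000 + 18.9000·sin(2.8767)·0.25 = 19.2370
θ' = 2.8767 + (18.9000/3.0)·tan(-0.3)·0.25 = 2.3895
v' = 18.9000 − 3.2000·0.25 = 18.1000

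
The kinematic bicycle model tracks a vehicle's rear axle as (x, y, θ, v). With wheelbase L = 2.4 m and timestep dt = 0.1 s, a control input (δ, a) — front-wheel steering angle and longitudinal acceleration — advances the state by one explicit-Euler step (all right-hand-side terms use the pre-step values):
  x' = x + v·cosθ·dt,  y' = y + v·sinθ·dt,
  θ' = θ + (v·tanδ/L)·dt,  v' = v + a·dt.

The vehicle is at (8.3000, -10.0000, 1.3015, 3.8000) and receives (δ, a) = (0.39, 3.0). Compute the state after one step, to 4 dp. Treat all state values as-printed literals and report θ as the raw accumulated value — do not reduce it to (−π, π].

(8.4011, -9.6337, 1.3666, 4.1000)

x' = 8.3000 + 3.8000·cos(1.3015)·0.1 = 8.4011
y' = -10.0000 + 3.8000·sin(1.3015)·0.1 = -9.6337
θ' = 1.3015 + (3.8000/2.4)·tan(0.39)·0.1 = 1.3666
v' = 3.8000 + 3.0000·0.1 = 4.1000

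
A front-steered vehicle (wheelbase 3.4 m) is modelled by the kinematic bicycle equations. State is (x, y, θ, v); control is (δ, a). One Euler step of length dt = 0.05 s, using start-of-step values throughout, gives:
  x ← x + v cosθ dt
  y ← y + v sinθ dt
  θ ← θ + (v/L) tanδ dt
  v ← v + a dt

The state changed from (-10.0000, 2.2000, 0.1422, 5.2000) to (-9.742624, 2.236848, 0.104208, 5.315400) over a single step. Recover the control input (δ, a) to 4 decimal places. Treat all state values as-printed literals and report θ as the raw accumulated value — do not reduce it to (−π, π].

δ = -0.4611, a = 2.3080

a = (v'−v)/dt = (0.115400)/0.05 = 2.3080
Δθ = θ'−θ = -0.037992;  (v·dt/L) = 5.2000·0.05/3.4 = 0.076471
tan δ = Δθ·L/(v·dt) = -0.496818  →  δ = -0.4611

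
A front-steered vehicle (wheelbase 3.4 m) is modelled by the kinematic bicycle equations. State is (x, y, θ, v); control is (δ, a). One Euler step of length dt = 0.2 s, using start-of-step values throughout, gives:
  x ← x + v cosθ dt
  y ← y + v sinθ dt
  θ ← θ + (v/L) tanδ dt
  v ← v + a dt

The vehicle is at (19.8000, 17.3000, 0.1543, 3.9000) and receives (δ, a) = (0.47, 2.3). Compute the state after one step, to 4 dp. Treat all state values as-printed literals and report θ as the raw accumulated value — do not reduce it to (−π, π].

(20.5707, 17.4199, 0.2708, 4.3600)

x' = 19.8000 + 3.9000·cos(0.1543)·0.2 = 20.5707
y' = 17.3000 + 3.9000·sin(0.1543)·0.2 = 17.4199
θ' = 0.1543 + (3.9000/3.4)·tan(0.47)·0.2 = 0.2708
v' = 3.9000 + 2.3000·0.2 = 4.3600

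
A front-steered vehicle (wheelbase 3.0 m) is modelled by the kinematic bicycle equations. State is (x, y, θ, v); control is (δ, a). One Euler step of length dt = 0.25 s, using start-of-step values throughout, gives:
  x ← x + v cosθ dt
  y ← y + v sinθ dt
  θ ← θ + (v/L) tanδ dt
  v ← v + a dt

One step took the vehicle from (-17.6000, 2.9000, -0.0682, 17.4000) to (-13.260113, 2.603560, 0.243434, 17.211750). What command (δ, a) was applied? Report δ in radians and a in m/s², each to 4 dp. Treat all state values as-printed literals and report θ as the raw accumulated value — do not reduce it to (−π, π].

a = (v'−v)/dt = (-0.188250)/0.25 = -0.7530
Δθ = θ'−θ = 0.311634;  (v·dt/L) = 17.4000·0.25/3.0 = 1.450000
tan δ = Δθ·L/(v·dt) = 0.214920  →  δ = 0.2117

δ = 0.2117, a = -0.7530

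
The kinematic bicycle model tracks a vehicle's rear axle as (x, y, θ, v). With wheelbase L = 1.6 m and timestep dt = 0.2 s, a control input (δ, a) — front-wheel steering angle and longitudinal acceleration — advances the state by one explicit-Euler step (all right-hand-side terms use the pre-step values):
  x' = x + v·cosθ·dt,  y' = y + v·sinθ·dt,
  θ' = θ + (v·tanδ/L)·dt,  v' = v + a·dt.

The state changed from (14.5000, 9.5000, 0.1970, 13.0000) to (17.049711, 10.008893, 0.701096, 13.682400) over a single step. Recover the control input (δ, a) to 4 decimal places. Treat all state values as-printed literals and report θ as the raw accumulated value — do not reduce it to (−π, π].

δ = 0.3008, a = 3.4120

a = (v'−v)/dt = (0.682400)/0.2 = 3.4120
Δθ = θ'−θ = 0.504096;  (v·dt/L) = 13.0000·0.2/1.6 = 1.625000
tan δ = Δθ·L/(v·dt) = 0.310213  →  δ = 0.3008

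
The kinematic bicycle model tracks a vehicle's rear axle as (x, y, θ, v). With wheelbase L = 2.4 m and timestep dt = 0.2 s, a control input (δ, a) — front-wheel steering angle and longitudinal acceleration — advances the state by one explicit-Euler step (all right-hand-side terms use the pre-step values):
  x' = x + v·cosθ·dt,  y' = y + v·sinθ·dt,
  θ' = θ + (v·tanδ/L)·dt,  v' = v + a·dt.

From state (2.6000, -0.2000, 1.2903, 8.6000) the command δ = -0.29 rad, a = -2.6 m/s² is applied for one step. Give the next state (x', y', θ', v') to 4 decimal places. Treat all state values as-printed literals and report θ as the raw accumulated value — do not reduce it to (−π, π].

x' = 2.6000 + 8.6000·cos(1.2903)·0.2 = 3.0762
y' = -0.2000 + 8.6000·sin(1.2903)·0.2 = 1.4528
θ' = 1.2903 + (8.6000/2.4)·tan(-0.29)·0.2 = 1.0764
v' = 8.6000 − 2.6000·0.2 = 8.0800

(3.0762, 1.4528, 1.0764, 8.0800)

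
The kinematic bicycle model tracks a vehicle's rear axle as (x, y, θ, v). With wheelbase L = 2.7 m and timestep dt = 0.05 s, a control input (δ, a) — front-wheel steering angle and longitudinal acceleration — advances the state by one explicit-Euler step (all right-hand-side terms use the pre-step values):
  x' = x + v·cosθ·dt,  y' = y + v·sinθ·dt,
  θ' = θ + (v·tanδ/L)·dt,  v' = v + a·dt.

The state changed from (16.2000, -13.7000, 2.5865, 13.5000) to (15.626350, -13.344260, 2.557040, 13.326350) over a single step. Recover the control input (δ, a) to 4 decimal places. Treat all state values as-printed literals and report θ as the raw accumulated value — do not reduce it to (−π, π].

δ = -0.1173, a = -3.4730

a = (v'−v)/dt = (-0.173650)/0.05 = -3.4730
Δθ = θ'−θ = -0.029460;  (v·dt/L) = 13.5000·0.05/2.7 = 0.250000
tan δ = Δθ·L/(v·dt) = -0.117840  →  δ = -0.1173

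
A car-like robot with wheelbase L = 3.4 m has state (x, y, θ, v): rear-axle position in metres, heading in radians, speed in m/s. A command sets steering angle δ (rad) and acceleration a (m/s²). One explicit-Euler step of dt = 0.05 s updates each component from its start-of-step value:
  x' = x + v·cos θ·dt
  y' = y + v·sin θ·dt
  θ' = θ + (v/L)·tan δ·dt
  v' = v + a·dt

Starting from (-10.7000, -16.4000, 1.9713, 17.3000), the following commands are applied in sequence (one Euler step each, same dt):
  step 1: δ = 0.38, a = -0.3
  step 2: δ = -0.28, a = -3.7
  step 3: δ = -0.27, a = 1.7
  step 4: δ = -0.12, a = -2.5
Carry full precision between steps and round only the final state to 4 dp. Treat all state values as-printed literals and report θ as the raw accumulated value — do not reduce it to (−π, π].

(-12.1111, -13.2640, 1.8998, 17.0600)

after step 1 (δ=0.38, a=-0.3): (-11.037248, -15.603452, 2.072915, 17.285000)
after step 2 (δ=-0.28, a=-3.7): (-11.453198, -14.845881, 1.999822, 17.100000)
after step 3 (δ=-0.27, a=1.7): (-11.808865, -14.068368, 1.930225, 17.185000)
after step 4 (δ=-0.12, a=-2.5): (-12.111097, -13.264026, 1.899752, 17.060000)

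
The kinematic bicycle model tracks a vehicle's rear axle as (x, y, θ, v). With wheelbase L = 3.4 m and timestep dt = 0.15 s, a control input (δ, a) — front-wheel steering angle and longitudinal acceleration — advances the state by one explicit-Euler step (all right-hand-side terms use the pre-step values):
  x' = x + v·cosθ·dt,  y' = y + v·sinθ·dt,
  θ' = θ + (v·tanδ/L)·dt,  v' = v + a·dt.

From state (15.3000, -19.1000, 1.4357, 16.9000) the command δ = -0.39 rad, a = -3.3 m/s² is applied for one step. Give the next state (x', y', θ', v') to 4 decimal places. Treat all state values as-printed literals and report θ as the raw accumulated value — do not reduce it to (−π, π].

(15.6414, -16.5881, 1.1292, 16.4050)

x' = 15.3000 + 16.9000·cos(1.4357)·0.15 = 15.6414
y' = -19.1000 + 16.9000·sin(1.4357)·0.15 = -16.5881
θ' = 1.4357 + (16.9000/3.4)·tan(-0.39)·0.15 = 1.1292
v' = 16.9000 − 3.3000·0.15 = 16.4050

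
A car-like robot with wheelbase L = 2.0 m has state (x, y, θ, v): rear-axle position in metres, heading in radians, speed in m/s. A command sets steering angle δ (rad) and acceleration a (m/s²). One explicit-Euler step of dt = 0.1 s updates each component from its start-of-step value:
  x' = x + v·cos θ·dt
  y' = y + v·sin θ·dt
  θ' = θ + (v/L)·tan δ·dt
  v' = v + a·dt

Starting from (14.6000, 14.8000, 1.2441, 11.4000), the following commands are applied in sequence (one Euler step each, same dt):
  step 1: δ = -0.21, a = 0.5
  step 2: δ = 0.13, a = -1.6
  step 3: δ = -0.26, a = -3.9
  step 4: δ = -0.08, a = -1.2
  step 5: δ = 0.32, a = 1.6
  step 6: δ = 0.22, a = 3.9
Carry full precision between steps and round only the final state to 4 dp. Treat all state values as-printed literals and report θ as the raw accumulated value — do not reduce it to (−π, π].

(17.4124, 20.8285, 1.3045, 11.3300)

after step 1 (δ=-0.21, a=0.5): (14.965844, 15.879703, 1.122609, 11.450000)
after step 2 (δ=0.13, a=-1.6): (15.462010, 16.911616, 1.197456, 11.290000)
after step 3 (δ=-0.26, a=-3.9): (15.873788, 17.962844, 1.047287, 10.900000)
after step 4 (δ=-0.08, a=-1.2): (16.418704, 18.906860, 1.003594, 10.780000)
after step 5 (δ=0.32, a=1.6): (16.997886, 19.816053, 1.182212, 10.940000)
after step 6 (δ=0.22, a=3.9): (17.412379, 20.828491, 1.304532, 11.330000)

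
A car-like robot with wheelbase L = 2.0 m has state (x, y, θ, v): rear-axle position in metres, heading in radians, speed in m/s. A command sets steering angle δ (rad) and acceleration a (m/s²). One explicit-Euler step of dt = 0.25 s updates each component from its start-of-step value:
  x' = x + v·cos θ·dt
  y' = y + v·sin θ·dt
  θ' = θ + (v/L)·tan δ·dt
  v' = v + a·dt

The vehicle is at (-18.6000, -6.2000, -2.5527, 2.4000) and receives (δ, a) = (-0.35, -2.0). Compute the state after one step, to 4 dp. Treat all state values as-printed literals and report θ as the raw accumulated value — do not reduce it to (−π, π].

(-19.0989, -6.5333, -2.6622, 1.9000)

x' = -18.6000 + 2.4000·cos(-2.5527)·0.25 = -19.0989
y' = -6.2000 + 2.4000·sin(-2.5527)·0.25 = -6.5333
θ' = -2.5527 + (2.4000/2.0)·tan(-0.35)·0.25 = -2.6622
v' = 2.4000 − 2.0000·0.25 = 1.9000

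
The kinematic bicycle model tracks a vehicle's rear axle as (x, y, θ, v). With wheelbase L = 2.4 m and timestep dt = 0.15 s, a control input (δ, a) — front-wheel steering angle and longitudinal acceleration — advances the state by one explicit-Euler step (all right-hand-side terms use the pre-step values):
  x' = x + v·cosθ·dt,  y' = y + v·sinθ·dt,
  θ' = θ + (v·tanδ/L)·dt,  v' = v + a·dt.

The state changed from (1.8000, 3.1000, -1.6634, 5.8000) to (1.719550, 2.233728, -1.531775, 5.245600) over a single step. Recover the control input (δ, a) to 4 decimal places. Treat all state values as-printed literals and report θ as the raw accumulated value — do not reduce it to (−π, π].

δ = 0.3483, a = -3.6960

a = (v'−v)/dt = (-0.554400)/0.15 = -3.6960
Δθ = θ'−θ = 0.131625;  (v·dt/L) = 5.8000·0.15/2.4 = 0.362500
tan δ = Δθ·L/(v·dt) = 0.363103  →  δ = 0.3483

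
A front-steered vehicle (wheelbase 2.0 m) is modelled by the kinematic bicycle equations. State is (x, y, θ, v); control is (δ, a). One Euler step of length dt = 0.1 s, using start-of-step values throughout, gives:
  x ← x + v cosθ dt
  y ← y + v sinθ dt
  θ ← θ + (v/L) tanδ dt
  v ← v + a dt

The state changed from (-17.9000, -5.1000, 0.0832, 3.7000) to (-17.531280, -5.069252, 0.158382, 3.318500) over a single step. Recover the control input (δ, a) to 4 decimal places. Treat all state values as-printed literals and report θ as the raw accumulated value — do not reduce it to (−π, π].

δ = 0.3860, a = -3.8150

a = (v'−v)/dt = (-0.381500)/0.1 = -3.8150
Δθ = θ'−θ = 0.075182;  (v·dt/L) = 3.7000·0.1/2.0 = 0.185000
tan δ = Δθ·L/(v·dt) = 0.406389  →  δ = 0.3860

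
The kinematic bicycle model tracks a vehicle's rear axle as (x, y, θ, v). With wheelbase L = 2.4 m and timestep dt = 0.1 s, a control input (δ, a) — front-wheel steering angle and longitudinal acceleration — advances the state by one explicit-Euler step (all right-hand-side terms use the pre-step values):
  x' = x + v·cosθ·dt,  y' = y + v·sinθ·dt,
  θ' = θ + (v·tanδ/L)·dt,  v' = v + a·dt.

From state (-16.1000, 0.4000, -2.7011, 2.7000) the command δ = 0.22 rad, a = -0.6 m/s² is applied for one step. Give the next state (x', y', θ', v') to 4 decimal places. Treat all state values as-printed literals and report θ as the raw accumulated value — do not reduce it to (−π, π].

x' = -16.1000 + 2.7000·cos(-2.7011)·0.1 = -16.3442
y' = 0.4000 + 2.7000·sin(-2.7011)·0.1 = 0.2849
θ' = -2.7011 + (2.7000/2.4)·tan(0.22)·0.1 = -2.6759
v' = 2.7000 − 0.6000·0.1 = 2.6400

(-16.3442, 0.2849, -2.6759, 2.6400)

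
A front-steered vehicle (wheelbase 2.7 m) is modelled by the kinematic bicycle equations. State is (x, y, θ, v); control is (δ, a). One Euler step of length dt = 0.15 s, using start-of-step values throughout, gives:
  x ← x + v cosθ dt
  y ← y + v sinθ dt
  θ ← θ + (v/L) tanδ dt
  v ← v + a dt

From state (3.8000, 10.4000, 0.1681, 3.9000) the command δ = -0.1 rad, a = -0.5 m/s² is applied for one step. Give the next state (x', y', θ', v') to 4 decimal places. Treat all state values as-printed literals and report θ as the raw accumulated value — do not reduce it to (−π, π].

x' = 3.8000 + 3.9000·cos(0.1681)·0.15 = 4.3768
y' = 10.4000 + 3.9000·sin(0.1681)·0.15 = 10.4979
θ' = 0.1681 + (3.9000/2.7)·tan(-0.1)·0.15 = 0.1464
v' = 3.9000 − 0.5000·0.15 = 3.8250

(4.3768, 10.4979, 0.1464, 3.8250)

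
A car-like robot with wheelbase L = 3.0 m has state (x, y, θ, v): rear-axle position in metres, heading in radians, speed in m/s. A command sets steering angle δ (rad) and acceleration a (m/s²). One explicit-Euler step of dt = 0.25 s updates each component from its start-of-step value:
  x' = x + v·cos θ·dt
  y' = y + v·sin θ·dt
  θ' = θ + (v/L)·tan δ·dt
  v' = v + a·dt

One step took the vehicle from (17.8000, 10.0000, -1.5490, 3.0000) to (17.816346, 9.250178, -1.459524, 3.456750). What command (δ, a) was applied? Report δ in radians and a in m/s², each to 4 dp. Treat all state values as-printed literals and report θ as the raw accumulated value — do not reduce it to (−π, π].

δ = 0.3437, a = 1.8270

a = (v'−v)/dt = (0.456750)/0.25 = 1.8270
Δθ = θ'−θ = 0.089476;  (v·dt/L) = 3.0000·0.25/3.0 = 0.250000
tan δ = Δθ·L/(v·dt) = 0.357904  →  δ = 0.3437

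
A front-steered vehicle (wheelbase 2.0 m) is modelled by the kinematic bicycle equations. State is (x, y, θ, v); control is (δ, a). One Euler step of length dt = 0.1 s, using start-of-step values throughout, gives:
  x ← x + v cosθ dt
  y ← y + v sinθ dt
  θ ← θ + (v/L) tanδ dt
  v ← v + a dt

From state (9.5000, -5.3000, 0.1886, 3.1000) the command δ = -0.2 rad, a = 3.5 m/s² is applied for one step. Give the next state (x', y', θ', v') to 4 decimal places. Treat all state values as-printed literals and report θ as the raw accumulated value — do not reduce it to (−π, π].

x' = 9.5000 + 3.1000·cos(0.1886)·0.1 = 9.8045
y' = -5.3000 + 3.1000·sin(0.1886)·0.1 = -5.2419
θ' = 0.1886 + (3.1000/2.0)·tan(-0.2)·0.1 = 0.1572
v' = 3.1000 + 3.5000·0.1 = 3.4500

(9.8045, -5.2419, 0.1572, 3.4500)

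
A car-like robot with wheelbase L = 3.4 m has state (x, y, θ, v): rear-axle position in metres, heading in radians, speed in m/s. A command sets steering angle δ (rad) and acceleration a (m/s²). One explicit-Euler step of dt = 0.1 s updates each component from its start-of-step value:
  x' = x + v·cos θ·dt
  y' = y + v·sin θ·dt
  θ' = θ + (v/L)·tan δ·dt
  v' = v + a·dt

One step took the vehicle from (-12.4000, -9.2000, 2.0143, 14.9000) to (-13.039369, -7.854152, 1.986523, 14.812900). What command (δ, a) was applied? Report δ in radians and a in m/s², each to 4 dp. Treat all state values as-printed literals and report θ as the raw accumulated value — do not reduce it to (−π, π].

δ = -0.0633, a = -0.8710

a = (v'−v)/dt = (-0.087100)/0.1 = -0.8710
Δθ = θ'−θ = -0.027777;  (v·dt/L) = 14.9000·0.1/3.4 = 0.438235
tan δ = Δθ·L/(v·dt) = -0.063384  →  δ = -0.0633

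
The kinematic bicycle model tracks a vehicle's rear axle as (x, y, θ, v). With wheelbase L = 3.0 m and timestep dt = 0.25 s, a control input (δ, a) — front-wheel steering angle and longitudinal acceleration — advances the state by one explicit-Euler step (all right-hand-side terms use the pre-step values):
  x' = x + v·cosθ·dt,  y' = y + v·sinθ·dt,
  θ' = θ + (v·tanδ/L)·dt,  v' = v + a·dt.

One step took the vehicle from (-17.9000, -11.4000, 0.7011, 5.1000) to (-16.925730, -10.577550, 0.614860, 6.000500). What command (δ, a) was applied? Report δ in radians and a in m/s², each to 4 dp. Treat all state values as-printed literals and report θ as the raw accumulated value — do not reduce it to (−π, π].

δ = -0.2002, a = 3.6020

a = (v'−v)/dt = (0.900500)/0.25 = 3.6020
Δθ = θ'−θ = -0.086240;  (v·dt/L) = 5.1000·0.25/3.0 = 0.425000
tan δ = Δθ·L/(v·dt) = -0.202918  →  δ = -0.2002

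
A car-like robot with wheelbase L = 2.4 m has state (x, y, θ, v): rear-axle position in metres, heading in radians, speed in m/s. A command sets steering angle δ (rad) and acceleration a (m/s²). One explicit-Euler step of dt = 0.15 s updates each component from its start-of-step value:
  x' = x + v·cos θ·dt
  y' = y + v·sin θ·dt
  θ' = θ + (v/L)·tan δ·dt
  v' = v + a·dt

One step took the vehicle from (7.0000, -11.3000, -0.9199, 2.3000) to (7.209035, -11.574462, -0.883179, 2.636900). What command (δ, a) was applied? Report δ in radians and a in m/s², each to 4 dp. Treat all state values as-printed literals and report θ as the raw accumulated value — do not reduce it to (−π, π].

δ = 0.2501, a = 2.2460

a = (v'−v)/dt = (0.336900)/0.15 = 2.2460
Δθ = θ'−θ = 0.036721;  (v·dt/L) = 2.3000·0.15/2.4 = 0.143750
tan δ = Δθ·L/(v·dt) = 0.255450  →  δ = 0.2501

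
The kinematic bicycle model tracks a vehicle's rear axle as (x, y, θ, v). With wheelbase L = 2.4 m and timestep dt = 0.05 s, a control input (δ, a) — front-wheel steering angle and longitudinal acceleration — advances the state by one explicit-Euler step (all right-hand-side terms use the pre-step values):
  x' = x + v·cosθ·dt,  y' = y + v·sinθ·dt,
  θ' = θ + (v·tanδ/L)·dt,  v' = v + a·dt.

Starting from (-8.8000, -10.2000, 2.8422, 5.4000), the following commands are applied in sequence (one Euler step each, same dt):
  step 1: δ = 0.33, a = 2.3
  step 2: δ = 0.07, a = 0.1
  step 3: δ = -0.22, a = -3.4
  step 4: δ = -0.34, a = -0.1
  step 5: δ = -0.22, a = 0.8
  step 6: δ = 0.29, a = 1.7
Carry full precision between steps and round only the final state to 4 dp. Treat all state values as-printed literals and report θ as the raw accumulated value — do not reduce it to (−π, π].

(-10.3563, -9.7326, 2.8322, 5.4700)

after step 1 (δ=0.33, a=2.3): (-9.057989, -10.120366, 2.880734, 5.515000)
after step 2 (δ=0.07, a=0.1): (-9.324410, -10.049247, 2.888790, 5.520000)
after step 3 (δ=-0.22, a=-3.4): (-9.591638, -9.980215, 2.863074, 5.350000)
after step 4 (δ=-0.34, a=-0.1): (-9.848829, -9.906670, 2.823647, 5.345000)
after step 5 (δ=-0.22, a=0.8): (-10.102685, -9.823124, 2.798746, 5.385000)
after step 6 (δ=0.29, a=1.7): (-10.356265, -9.732610, 2.832224, 5.470000)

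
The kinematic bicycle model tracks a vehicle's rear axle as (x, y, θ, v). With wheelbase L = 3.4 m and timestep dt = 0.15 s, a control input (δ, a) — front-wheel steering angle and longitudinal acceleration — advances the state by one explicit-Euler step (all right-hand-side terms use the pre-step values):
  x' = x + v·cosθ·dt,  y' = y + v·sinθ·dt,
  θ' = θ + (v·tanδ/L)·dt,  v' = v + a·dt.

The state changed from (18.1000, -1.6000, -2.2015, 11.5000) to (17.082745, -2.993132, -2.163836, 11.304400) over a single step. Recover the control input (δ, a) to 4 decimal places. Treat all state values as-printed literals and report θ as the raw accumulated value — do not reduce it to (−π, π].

a = (v'−v)/dt = (-0.195600)/0.15 = -1.3040
Δθ = θ'−θ = 0.037664;  (v·dt/L) = 11.5000·0.15/3.4 = 0.507353
tan δ = Δθ·L/(v·dt) = 0.074236  →  δ = 0.0741

δ = 0.0741, a = -1.3040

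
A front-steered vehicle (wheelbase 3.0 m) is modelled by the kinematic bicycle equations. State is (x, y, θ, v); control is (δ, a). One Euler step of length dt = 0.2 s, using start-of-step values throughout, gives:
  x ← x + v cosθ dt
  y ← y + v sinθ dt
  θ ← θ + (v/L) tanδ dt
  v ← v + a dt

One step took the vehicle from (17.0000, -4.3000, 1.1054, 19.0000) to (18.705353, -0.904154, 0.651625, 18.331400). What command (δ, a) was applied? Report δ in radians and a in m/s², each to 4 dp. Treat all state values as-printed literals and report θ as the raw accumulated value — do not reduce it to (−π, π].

δ = -0.3440, a = -3.3430

a = (v'−v)/dt = (-0.668600)/0.2 = -3.3430
Δθ = θ'−θ = -0.453775;  (v·dt/L) = 19.0000·0.2/3.0 = 1.266667
tan δ = Δθ·L/(v·dt) = -0.358243  →  δ = -0.3440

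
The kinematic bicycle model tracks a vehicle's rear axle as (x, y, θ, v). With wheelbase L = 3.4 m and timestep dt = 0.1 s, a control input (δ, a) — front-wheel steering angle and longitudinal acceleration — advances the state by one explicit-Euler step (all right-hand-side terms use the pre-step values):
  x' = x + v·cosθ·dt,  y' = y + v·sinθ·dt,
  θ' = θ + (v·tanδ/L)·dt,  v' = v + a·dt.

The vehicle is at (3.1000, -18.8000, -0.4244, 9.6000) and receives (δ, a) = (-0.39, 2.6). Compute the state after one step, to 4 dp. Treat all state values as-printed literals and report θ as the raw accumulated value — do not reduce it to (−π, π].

x' = 3.1000 + 9.6000·cos(-0.4244)·0.1 = 3.9748
y' = -18.8000 + 9.6000·sin(-0.4244)·0.1 = -19.1953
θ' = -0.4244 + (9.6000/3.4)·tan(-0.39)·0.1 = -0.5405
v' = 9.6000 + 2.6000·0.1 = 9.8600

(3.9748, -19.1953, -0.5405, 9.8600)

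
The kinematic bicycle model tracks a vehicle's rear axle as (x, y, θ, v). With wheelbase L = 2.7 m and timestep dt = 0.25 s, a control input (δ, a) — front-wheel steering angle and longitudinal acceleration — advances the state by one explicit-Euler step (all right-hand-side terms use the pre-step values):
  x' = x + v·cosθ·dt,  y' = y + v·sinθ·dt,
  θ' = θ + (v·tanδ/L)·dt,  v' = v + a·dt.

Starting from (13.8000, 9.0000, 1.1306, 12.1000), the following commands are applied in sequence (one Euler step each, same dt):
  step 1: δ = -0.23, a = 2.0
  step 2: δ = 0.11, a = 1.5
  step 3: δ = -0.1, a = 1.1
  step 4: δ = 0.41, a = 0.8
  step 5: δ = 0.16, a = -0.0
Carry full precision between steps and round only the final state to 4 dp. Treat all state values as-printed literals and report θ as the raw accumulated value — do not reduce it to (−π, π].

after step 1 (δ=-0.23, a=2.0): (15.089004, 11.736621, 0.868273, 12.600000)
after step 2 (δ=0.11, a=1.5): (17.124363, 14.140745, 0.997126, 12.975000)
after step 3 (δ=-0.1, a=1.1): (18.884806, 16.865218, 0.876585, 13.250000)
after step 4 (δ=0.41, a=0.8): (21.004075, 19.411069, 1.409813, 13.450000)
after step 5 (δ=0.16, a=-0.0): (21.543045, 22.730093, 1.610791, 13.450000)

(21.5430, 22.7301, 1.6108, 13.4500)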